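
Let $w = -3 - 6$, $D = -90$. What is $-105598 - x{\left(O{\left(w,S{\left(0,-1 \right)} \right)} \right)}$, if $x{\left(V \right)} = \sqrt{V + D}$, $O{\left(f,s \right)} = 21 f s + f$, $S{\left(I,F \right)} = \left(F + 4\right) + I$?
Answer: $-105598 - 3 i \sqrt{74} \approx -1.056 \cdot 10^{5} - 25.807 i$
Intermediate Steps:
$S{\left(I,F \right)} = 4 + F + I$ ($S{\left(I,F \right)} = \left(4 + F\right) + I = 4 + F + I$)
$w = -9$
$O{\left(f,s \right)} = f + 21 f s$ ($O{\left(f,s \right)} = 21 f s + f = f + 21 f s$)
$x{\left(V \right)} = \sqrt{-90 + V}$ ($x{\left(V \right)} = \sqrt{V - 90} = \sqrt{-90 + V}$)
$-105598 - x{\left(O{\left(w,S{\left(0,-1 \right)} \right)} \right)} = -105598 - \sqrt{-90 - 9 \left(1 + 21 \left(4 - 1 + 0\right)\right)} = -105598 - \sqrt{-90 - 9 \left(1 + 21 \cdot 3\right)} = -105598 - \sqrt{-90 - 9 \left(1 + 63\right)} = -105598 - \sqrt{-90 - 576} = -105598 - \sqrt{-666} = -105598 - 3 i \sqrt{74}$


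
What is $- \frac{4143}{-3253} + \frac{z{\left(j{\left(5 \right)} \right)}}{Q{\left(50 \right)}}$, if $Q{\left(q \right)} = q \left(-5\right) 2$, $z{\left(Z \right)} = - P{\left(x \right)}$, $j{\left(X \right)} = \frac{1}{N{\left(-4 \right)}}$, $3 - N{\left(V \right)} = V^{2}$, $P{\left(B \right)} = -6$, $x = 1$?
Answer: $\frac{1025991}{813250} \approx 1.2616$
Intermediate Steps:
$N{\left(V \right)} = 3 - V^{2}$
$j{\left(X \right)} = - \frac{1}{13}$ ($j{\left(X \right)} = \frac{1}{3 - \left(-4\right)^{2}} = \frac{1}{3 - 16} = \frac{1}{-13} = - \frac{1}{13}$)
$z{\left(Z \right)} = 6$ ($z{\left(Z \right)} = \left(-1\right) \left(-6\right) = 6$)
$Q{\left(q \right)} = - 10 q$ ($Q{\left(q \right)} = - 5 q 2 = - 10 q$)
$- \frac{4143}{-3253} + \frac{z{\left(j{\left(5 \right)} \right)}}{Q{\left(50 \right)}} = - \frac{4143}{-3253} + \frac{6}{\left(-10\right) 50} = \left(-4143\right) \left(- \frac{1}{3253}\right) + \frac{6}{-500} = \frac{4143}{3253} + 6 \left(- \frac{1}{500}\right) = \frac{4143}{3253} - \frac{3}{250} = \frac{1025991}{813250}$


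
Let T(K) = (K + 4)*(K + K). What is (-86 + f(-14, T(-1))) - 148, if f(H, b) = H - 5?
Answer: -253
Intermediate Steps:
T(K) = 2*K*(4 + K) (T(K) = (4 + K)*(2*K) = 2*K*(4 + K))
f(H, b) = -5 + H
(-86 + f(-14, T(-1))) - 148 = (-86 + (-5 - 14)) - 148 = (-86 - 19) - 148 = -105 - 148 = -253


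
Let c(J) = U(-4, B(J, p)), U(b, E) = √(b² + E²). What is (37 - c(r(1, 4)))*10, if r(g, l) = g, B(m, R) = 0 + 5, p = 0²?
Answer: 370 - 10*√41 ≈ 305.97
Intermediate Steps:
p = 0
B(m, R) = 5
U(b, E) = √(E² + b²)
c(J) = √41 (c(J) = √(5² + (-4)²) = √(25 + 16) = √41)
(37 - c(r(1, 4)))*10 = (37 - √41)*10 = 370 - 10*√41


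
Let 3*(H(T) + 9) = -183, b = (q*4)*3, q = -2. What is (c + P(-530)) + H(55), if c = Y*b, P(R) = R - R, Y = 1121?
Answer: -26974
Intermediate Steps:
b = -24 (b = -2*4*3 = -8*3 = -24)
H(T) = -70 (H(T) = -9 + (⅓)*(-183) = -9 - 61 = -70)
P(R) = 0
c = -26904 (c = 1121*(-24) = -26904)
(c + P(-530)) + H(55) = (-26904 + 0) - 70 = -26904 - 70 = -26974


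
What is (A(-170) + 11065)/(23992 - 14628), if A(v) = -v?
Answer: 11235/9364 ≈ 1.1998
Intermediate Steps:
(A(-170) + 11065)/(23992 - 14628) = (-1*(-170) + 11065)/(23992 - 14628) = (170 + 11065)/9364 = 11235*(1/9364) = 11235/9364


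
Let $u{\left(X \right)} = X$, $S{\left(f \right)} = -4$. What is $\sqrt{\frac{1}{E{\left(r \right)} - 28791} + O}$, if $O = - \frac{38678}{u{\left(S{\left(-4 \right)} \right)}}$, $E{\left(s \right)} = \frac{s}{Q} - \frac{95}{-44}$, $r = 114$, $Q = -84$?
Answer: $\frac{\sqrt{3041268371695335766}}{17734762} \approx 98.334$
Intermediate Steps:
$E{\left(s \right)} = \frac{95}{44} - \frac{s}{84}$ ($E{\left(s \right)} = \frac{s}{-84} - \frac{95}{-44} = s \left(- \frac{1}{84}\right) - - \frac{95}{44} = - \frac{s}{84} + \frac{95}{44} = \frac{95}{44} - \frac{s}{84}$)
$O = \frac{19339}{2}$ ($O = - \frac{38678}{-4} = \left(-38678\right) \left(- \frac{1}{4}\right) = \frac{19339}{2} \approx 9669.5$)
$\sqrt{\frac{1}{E{\left(r \right)} - 28791} + O} = \sqrt{\frac{1}{\left(\frac{95}{44} - \frac{19}{14}\right) - 28791} + \frac{19339}{2}} = \sqrt{\frac{1}{\frac{247}{308} - 28791} + \frac{19339}{2}} = \sqrt{\frac{1}{- \frac{8867381}{308}} + \frac{19339}{2}} = \sqrt{- \frac{308}{8867381} + \frac{19339}{2}} = \sqrt{\frac{171486280543}{17734762}} = \frac{\sqrt{3041268371695335766}}{17734762}$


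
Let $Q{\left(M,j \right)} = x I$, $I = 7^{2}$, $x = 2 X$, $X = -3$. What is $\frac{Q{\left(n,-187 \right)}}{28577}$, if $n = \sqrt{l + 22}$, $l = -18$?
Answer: $- \frac{294}{28577} \approx -0.010288$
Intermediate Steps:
$x = -6$ ($x = 2 \left(-3\right) = -6$)
$I = 49$
$n = 2$ ($n = \sqrt{-18 + 22} = \sqrt{4} = 2$)
$Q{\left(M,j \right)} = -294$ ($Q{\left(M,j \right)} = \left(-6\right) 49 = -294$)
$\frac{Q{\left(n,-187 \right)}}{28577} = - \frac{294}{28577}$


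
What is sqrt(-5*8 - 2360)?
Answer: 20*I*sqrt(6) ≈ 48.99*I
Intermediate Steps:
sqrt(-5*8 - 2360) = sqrt(-40 - 2360) = sqrt(-2400) = 20*I*sqrt(6)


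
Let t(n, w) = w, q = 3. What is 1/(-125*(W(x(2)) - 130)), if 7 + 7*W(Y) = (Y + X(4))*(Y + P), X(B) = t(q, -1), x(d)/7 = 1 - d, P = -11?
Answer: 7/96625 ≈ 7.2445e-5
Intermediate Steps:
x(d) = 7 - 7*d (x(d) = 7*(1 - d) = 7 - 7*d)
X(B) = -1
W(Y) = -1 + (-1 + Y)*(-11 + Y)/7 (W(Y) = -1 + ((Y - 1)*(Y - 11))/7 = -1 + ((-1 + Y)*(-11 + Y))/7 = -1 + (-1 + Y)*(-11 + Y)/7)
1/(-125*(W(x(2)) - 130)) = 1/(-125*((4/7 - 12*(7 - 7*2)/7 + (7 - 7*2)²/7) - 130)) = 1/(-125*((4/7 - 12*(7 - 14)/7 + (7 - 14)²/7) - 130)) = 1/(-125*((4/7 - 12/7*(-7) + (⅐)*(-7)²) - 130)) = 1/(-125*((4/7 + 12 + (⅐)*49) - 130)) = 1/(-125*((4/7 + 12 + 7) - 130)) = 1/(-125*(137/7 - 130)) = 1/(-125*(-773/7)) = 1/(96625/7) = 7/96625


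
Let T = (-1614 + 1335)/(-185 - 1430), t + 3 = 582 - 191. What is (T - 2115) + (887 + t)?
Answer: -1356321/1615 ≈ -839.83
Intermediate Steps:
t = 388 (t = -3 + (582 - 191) = -3 + 391 = 388)
T = 279/1615 (T = -279/(-1615) = -279*(-1/1615) = 279/1615 ≈ 0.17276)
(T - 2115) + (887 + t) = (279/1615 - 2115) + (887 + 388) = -3415446/1615 + 1275 = -1356321/1615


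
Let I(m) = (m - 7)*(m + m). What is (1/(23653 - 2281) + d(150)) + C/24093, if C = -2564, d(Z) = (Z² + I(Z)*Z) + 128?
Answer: 1108377771864191/171638532 ≈ 6.4576e+6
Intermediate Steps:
I(m) = 2*m*(-7 + m) (I(m) = (-7 + m)*(2*m) = 2*m*(-7 + m))
d(Z) = 128 + Z² + 2*Z²*(-7 + Z) (d(Z) = (Z² + (2*Z*(-7 + Z))*Z) + 128 = (Z² + 2*Z²*(-7 + Z)) + 128 = 128 + Z² + 2*Z²*(-7 + Z))
(1/(23653 - 2281) + d(150)) + C/24093 = (1/(23653 - 2281) + (128 - 13*150² + 2*150³)) - 2564/24093 = (1/21372 + (128 - 13*22500 + 2*3375000)) - 2564*1/24093 = (1/21372 + (128 - 292500 + 6750000)) - 2564/24093 = (1/21372 + 6457628) - 2564/24093 = 138012425617/21372 - 2564/24093 = 1108377771864191/171638532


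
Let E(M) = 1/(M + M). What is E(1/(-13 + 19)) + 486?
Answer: 489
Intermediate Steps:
E(M) = 1/(2*M)
E(1/(-13 + 19)) + 486 = 1/(2*(1/(-13 + 19))) + 486 = 1/(2*(1/6)) + 486 = (1/2)*6 + 486 = 3 + 486 = 489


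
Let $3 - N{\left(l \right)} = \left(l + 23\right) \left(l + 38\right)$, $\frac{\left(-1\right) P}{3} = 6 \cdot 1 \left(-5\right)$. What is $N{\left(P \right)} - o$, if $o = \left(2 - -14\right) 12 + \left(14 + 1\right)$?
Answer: $-14668$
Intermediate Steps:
$P = 90$ ($P = - 3 \cdot 6 \cdot 1 \left(-5\right) = - 3 \cdot 6 \left(-5\right) = \left(-3\right) \left(-30\right) = 90$)
$N{\left(l \right)} = 3 - \left(23 + l\right) \left(38 + l\right)$ ($N{\left(l \right)} = 3 - \left(l + 23\right) \left(l + 38\right) = 3 - \left(23 + l\right) \left(38 + l\right)$)
$o = 207$ ($o = \left(2 + 14\right) 12 + 15 = 16 \cdot 12 + 15 = 192 + 15 = 207$)
$N{\left(P \right)} - o = \left(-871 - 90^{2} - 5490\right) - 207 = \left(-871 - 8100 - 5490\right) - 207 = -14461 - 207 = -14668$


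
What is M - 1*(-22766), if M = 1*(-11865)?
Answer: 10901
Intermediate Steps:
M = -11865
M - 1*(-22766) = -11865 - 1*(-22766) = -11865 + 22766 = 10901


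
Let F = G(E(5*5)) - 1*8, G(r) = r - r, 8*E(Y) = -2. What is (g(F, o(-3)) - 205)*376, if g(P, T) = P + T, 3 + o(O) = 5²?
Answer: -71816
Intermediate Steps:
E(Y) = -¼ (E(Y) = (⅛)*(-2) = -¼)
o(O) = 22 (o(O) = -3 + 5² = -3 + 25 = 22)
G(r) = 0
F = -8 (F = 0 - 1*8 = 0 - 8 = -8)
(g(F, o(-3)) - 205)*376 = ((-8 + 22) - 205)*376 = (14 - 205)*376 = -191*376 = -71816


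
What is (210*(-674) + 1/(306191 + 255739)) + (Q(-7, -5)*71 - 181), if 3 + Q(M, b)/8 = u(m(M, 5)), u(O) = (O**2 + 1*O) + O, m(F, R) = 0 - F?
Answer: -60486707129/561930 ≈ -1.0764e+5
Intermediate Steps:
m(F, R) = -F
u(O) = O**2 + 2*O (u(O) = (O**2 + O) + O = (O + O**2) + O = O**2 + 2*O)
Q(M, b) = -24 - 8*M*(2 - M) (Q(M, b) = -24 + 8*((-M)*(2 - M)) = -24 + 8*(-M*(2 - M)) = -24 - 8*M*(2 - M))
(210*(-674) + 1/(306191 + 255739)) + (Q(-7, -5)*71 - 181) = (210*(-674) + 1/(306191 + 255739)) + ((-24 + 8*(-7)*(-2 - 7))*71 - 181) = (-141540 + 1/561930) + ((-24 + 8*(-7)*(-9))*71 - 181) = (-141540 + 1/561930) + ((-24 + 504)*71 - 181) = -79535572199/561930 + (480*71 - 181) = -79535572199/561930 + (34080 - 181) = -79535572199/561930 + 33899 = -60486707129/561930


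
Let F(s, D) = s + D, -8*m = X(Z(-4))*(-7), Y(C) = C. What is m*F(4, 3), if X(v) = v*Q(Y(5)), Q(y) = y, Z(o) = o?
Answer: -245/2 ≈ -122.50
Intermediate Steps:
X(v) = 5*v (X(v) = v*5 = 5*v)
m = -35/2 (m = -5*(-4)*(-7)/8 = -(-5)*(-7)/2 = -⅛*140 = -35/2 ≈ -17.500)
F(s, D) = D + s
m*F(4, 3) = -35*(3 + 4)/2 = -35/2*7 = -245/2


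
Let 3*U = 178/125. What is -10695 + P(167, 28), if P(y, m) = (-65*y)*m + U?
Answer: -117987947/375 ≈ -3.1463e+5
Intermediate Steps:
U = 178/375 (U = (178/125)/3 = (178*(1/125))/3 = (⅓)*(178/125) = 178/375 ≈ 0.47467)
P(y, m) = 178/375 - 65*m*y (P(y, m) = (-65*y)*m + 178/375 = -65*m*y + 178/375 = 178/375 - 65*m*y)
-10695 + P(167, 28) = -10695 + (178/375 - 65*28*167) = -10695 + (178/375 - 303940) = -10695 - 113977322/375 = -117987947/375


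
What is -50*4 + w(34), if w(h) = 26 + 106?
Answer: -68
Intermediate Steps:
w(h) = 132
-50*4 + w(34) = -50*4 + 132 = -200 + 132 = -68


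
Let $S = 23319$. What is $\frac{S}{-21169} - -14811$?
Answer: $\frac{313510740}{21169} \approx 14810.0$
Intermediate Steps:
$\frac{S}{-21169} - -14811 = \frac{23319}{-21169} - -14811 = 23319 \left(- \frac{1}{21169}\right) + 14811 = - \frac{23319}{21169} + 14811 = \frac{313510740}{21169}$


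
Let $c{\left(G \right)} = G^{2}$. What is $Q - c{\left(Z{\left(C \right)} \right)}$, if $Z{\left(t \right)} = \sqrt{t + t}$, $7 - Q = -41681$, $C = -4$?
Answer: $41696$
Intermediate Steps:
$Q = 41688$ ($Q = 7 - -41681 = 7 + 41681 = 41688$)
$Z{\left(t \right)} = \sqrt{2} \sqrt{t}$ ($Z{\left(t \right)} = \sqrt{2 t} = \sqrt{2} \sqrt{t}$)
$Q - c{\left(Z{\left(C \right)} \right)} = 41688 - \left(\sqrt{2} \sqrt{-4}\right)^{2} = 41688 - \left(\sqrt{2} \cdot 2 i\right)^{2} = 41688 - \left(2 i \sqrt{2}\right)^{2} = 41688 - -8 = 41688 + 8 = 41696$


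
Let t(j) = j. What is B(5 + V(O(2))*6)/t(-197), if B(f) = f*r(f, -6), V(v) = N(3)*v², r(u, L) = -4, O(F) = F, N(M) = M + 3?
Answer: 596/197 ≈ 3.0254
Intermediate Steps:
N(M) = 3 + M
V(v) = 6*v² (V(v) = (3 + 3)*v² = 6*v²)
B(f) = -4*f (B(f) = f*(-4) = -4*f)
B(5 + V(O(2))*6)/t(-197) = -4*(5 + (6*2²)*6)/(-197) = -4*(5 + (6*4)*6)*(-1/197) = -4*(5 + 24*6)*(-1/197) = -4*(5 + 144)*(-1/197) = -4*149*(-1/197) = -596*(-1/197) = 596/197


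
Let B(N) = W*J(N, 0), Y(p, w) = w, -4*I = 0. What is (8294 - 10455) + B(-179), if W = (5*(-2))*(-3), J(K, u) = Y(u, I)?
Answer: -2161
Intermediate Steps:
I = 0 (I = -¼*0 = 0)
J(K, u) = 0
W = 30 (W = -10*(-3) = 30)
B(N) = 0 (B(N) = 30*0 = 0)
(8294 - 10455) + B(-179) = (8294 - 10455) + 0 = -2161 + 0 = -2161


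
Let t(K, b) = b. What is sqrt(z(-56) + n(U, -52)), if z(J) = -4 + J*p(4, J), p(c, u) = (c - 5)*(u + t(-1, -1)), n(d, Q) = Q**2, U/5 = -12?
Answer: 2*I*sqrt(123) ≈ 22.181*I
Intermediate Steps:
U = -60 (U = 5*(-12) = -60)
p(c, u) = (-1 + u)*(-5 + c) (p(c, u) = (c - 5)*(u - 1) = (-5 + c)*(-1 + u) = (-1 + u)*(-5 + c))
z(J) = -4 + J*(1 - J) (z(J) = -4 + J*(5 - 1*4 - 5*J + 4*J) = -4 + J*(5 - 4 - 5*J + 4*J) = -4 + J*(1 - J))
sqrt(z(-56) + n(U, -52)) = sqrt((-4 - 56 - 1*(-56)**2) + (-52)**2) = sqrt((-4 - 56 - 1*3136) + 2704) = sqrt((-4 - 56 - 3136) + 2704) = sqrt(-3196 + 2704) = sqrt(-492) = 2*I*sqrt(123)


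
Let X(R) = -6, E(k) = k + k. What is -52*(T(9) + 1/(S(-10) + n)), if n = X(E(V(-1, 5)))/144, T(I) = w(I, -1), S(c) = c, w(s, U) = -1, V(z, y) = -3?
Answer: 13780/241 ≈ 57.178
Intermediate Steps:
E(k) = 2*k
T(I) = -1
n = -1/24 (n = -6/144 = -6*1/144 = -1/24 ≈ -0.041667)
-52*(T(9) + 1/(S(-10) + n)) = -52*(-1 + 1/(-10 - 1/24)) = -52*(-1 + 1/(-241/24)) = -52*(-1 - 24/241) = -52*(-265/241) = 13780/241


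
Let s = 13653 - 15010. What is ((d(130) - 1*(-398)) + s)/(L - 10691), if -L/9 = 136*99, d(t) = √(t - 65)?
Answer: 959/131867 - √65/131867 ≈ 0.0072113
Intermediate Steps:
d(t) = √(-65 + t)
L = -121176 (L = -1224*99 = -9*13464 = -121176)
s = -1357
((d(130) - 1*(-398)) + s)/(L - 10691) = ((√(-65 + 130) - 1*(-398)) - 1357)/(-121176 - 10691) = ((√65 + 398) - 1357)/(-131867) = ((398 + √65) - 1357)*(-1/131867) = (-959 + √65)*(-1/131867) = 959/131867 - √65/131867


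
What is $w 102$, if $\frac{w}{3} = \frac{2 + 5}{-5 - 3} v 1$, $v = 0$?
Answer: $0$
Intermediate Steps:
$w = 0$ ($w = 3 \frac{2 + 5}{-5 - 3} \cdot 0 \cdot 1 = 3 \frac{7}{-8} \cdot 0 \cdot 1 = 3 \cdot 7 \left(- \frac{1}{8}\right) 0 \cdot 1 = 3 \left(- \frac{7}{8}\right) 0 \cdot 1 = 3 \cdot 0 \cdot 1 = 3 \cdot 0 = 0$)
$w 102 = 0 \cdot 102 = 0$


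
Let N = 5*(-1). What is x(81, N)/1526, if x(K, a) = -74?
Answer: -37/763 ≈ -0.048493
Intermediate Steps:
N = -5
x(81, N)/1526 = -74/1526 = -74*1/1526 = -37/763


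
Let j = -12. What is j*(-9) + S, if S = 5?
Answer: 113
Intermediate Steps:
j*(-9) + S = -12*(-9) + 5 = 108 + 5 = 113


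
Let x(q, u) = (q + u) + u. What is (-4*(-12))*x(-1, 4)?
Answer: 336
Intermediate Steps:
x(q, u) = q + 2*u
(-4*(-12))*x(-1, 4) = (-4*(-12))*(-1 + 2*4) = 48*(-1 + 8) = 48*7 = 336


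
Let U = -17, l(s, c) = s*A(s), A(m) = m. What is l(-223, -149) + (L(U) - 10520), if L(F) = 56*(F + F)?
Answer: 37305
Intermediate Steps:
l(s, c) = s² (l(s, c) = s*s = s²)
L(F) = 112*F (L(F) = 56*(2*F) = 112*F)
l(-223, -149) + (L(U) - 10520) = (-223)² + (112*(-17) - 10520) = 49729 + (-1904 - 10520) = 49729 - 12424 = 37305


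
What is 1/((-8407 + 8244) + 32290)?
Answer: 1/32127 ≈ 3.1126e-5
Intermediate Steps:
1/((-8407 + 8244) + 32290) = 1/(-163 + 32290) = 1/32127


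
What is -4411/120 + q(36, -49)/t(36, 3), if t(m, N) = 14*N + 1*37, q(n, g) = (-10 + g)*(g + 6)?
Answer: -44029/9480 ≈ -4.6444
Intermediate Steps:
q(n, g) = (-10 + g)*(6 + g)
t(m, N) = 37 + 14*N (t(m, N) = 14*N + 37 = 37 + 14*N)
-4411/120 + q(36, -49)/t(36, 3) = -4411/120 + (-60 + (-49)**2 - 4*(-49))/(37 + 14*3) = -4411*1/120 + (-60 + 2401 + 196)/(37 + 42) = -4411/120 + 2537/79 = -44029/9480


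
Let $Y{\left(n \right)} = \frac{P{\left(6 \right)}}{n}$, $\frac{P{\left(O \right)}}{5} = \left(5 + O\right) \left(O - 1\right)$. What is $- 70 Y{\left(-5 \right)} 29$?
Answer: $111650$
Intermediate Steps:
$P{\left(O \right)} = 5 \left(-1 + O\right) \left(5 + O\right)$ ($P{\left(O \right)} = 5 \left(5 + O\right) \left(O - 1\right) = 5 \left(5 + O\right) \left(-1 + O\right) = 5 \left(-1 + O\right) \left(5 + O\right)$)
$Y{\left(n \right)} = \frac{275}{n}$ ($Y{\left(n \right)} = \frac{-25 + 5 \cdot 6^{2} + 20 \cdot 6}{n} = \frac{-25 + 5 \cdot 36 + 120}{n} = \frac{-25 + 180 + 120}{n} = \frac{275}{n}$)
$- 70 Y{\left(-5 \right)} 29 = - 70 \frac{275}{-5} \cdot 29 = - 70 \cdot 275 \left(- \frac{1}{5}\right) 29 = \left(-70\right) \left(-55\right) 29 = 3850 \cdot 29 = 111650$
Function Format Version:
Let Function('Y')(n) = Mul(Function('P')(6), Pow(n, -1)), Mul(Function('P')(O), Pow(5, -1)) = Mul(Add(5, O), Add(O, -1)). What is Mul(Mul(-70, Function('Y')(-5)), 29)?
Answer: 111650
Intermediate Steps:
Function('P')(O) = Mul(5, Add(-1, O), Add(5, O)) (Function('P')(O) = Mul(5, Mul(Add(5, O), Add(O, -1))) = Mul(5, Mul(Add(5, O), Add(-1, O))) = Mul(5, Mul(Add(-1, O), Add(5, O))) = Mul(5, Add(-1, O), Add(5, O)))
Function('Y')(n) = Mul(275, Pow(n, -1)) (Function('Y')(n) = Mul(Add(-25, Mul(5, Pow(6, 2)), Mul(20, 6)), Pow(n, -1)) = Mul(Add(-25, Mul(5, 36), 120), Pow(n, -1)) = Mul(Add(-25, 180, 120), Pow(n, -1)) = Mul(275, Pow(n, -1)))
Mul(Mul(-70, Function('Y')(-5)), 29) = Mul(Mul(-70, Mul(275, Pow(-5, -1))), 29) = Mul(Mul(-70, Mul(275, Rational(-1, 5))), 29) = Mul(Mul(-70, -55), 29) = Mul(3850, 29) = 111650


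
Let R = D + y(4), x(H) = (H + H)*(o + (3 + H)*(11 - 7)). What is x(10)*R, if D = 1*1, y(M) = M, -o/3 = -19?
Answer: 10900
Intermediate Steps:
o = 57 (o = -3*(-19) = 57)
x(H) = 2*H*(69 + 4*H) (x(H) = (H + H)*(57 + (3 + H)*(11 - 7)) = (2*H)*(57 + (3 + H)*4) = (2*H)*(57 + (12 + 4*H)) = (2*H)*(69 + 4*H) = 2*H*(69 + 4*H))
D = 1
R = 5 (R = 1 + 4 = 5)
x(10)*R = (2*10*(69 + 4*10))*5 = (2*10*(69 + 40))*5 = (2*10*109)*5 = 2180*5 = 10900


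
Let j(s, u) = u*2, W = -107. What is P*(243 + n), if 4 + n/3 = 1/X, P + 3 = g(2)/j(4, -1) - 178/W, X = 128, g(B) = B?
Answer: -3696375/6848 ≈ -539.77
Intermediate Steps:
j(s, u) = 2*u
P = -250/107 (P = -3 + (2/((2*(-1))) - 178/(-107)) = -3 + (2/(-2) - 178*(-1/107)) = -3 + (2*(-1/2) + 178/107) = -3 + (-1 + 178/107) = -3 + 71/107 = -250/107 ≈ -2.3364)
n = -1533/128 (n = -12 + 3/128 = -1533/128 ≈ -11.977)
P*(243 + n) = -250*(243 - 1533/128)/107 = -250/107*29571/128 = -3696375/6848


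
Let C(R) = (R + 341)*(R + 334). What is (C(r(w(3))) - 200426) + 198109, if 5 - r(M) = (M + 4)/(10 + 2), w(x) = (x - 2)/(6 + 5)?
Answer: 222143597/1936 ≈ 1.1474e+5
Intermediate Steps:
w(x) = -2/11 + x/11 (w(x) = (-2 + x)/11 = (-2 + x)*(1/11) = -2/11 + x/11)
r(M) = 14/3 - M/12 (r(M) = 5 - (M + 4)/(10 + 2) = 5 - (4 + M)/12 = 5 - (⅓ + M/12) = 5 + (-⅓ - M/12) = 14/3 - M/12)
C(R) = (334 + R)*(341 + R) (C(R) = (341 + R)*(334 + R) = (334 + R)*(341 + R))
(C(r(w(3))) - 200426) + 198109 = ((113894 + (14/3 - (-2/11 + (1/11)*3)/12)² + 675*(14/3 - (-2/11 + (1/11)*3)/12)) - 200426) + 198109 = ((113894 + (14/3 - (-2/11 + 3/11)/12)² + 675*(14/3 - (-2/11 + 3/11)/12)) - 200426) + 198109 = ((113894 + (14/3 - 1/12*1/11)² + 675*(14/3 - 1/12*1/11)) - 200426) + 198109 = ((113894 + (14/3 - 1/132)² + 675*(14/3 - 1/132)) - 200426) + 198109 = ((113894 + (205/44)² + 675*(205/44)) - 200426) + 198109 = ((113894 + 42025/1936 + 138375/44) - 200426) + 198109 = (226629309/1936 - 200426) + 198109 = -161395427/1936 + 198109 = 222143597/1936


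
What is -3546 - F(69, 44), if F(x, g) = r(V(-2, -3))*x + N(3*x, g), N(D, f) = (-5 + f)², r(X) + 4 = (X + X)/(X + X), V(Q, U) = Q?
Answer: -4860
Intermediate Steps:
r(X) = -3 (r(X) = -4 + (X + X)/(X + X) = -4 + (2*X)/((2*X)) = -4 + (2*X)*(1/(2*X)) = -4 + 1 = -3)
F(x, g) = (-5 + g)² - 3*x (F(x, g) = -3*x + (-5 + g)² = (-5 + g)² - 3*x)
-3546 - F(69, 44) = -3546 - ((-5 + 44)² - 3*69) = -3546 - (39² - 207) = -3546 - (1521 - 207) = -3546 - 1*1314 = -3546 - 1314 = -4860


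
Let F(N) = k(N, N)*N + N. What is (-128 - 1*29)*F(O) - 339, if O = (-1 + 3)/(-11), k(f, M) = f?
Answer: -38193/121 ≈ -315.64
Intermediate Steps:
O = -2/11 (O = 2*(-1/11) = -2/11 ≈ -0.18182)
F(N) = N + N**2 (F(N) = N*N + N = N**2 + N = N + N**2)
(-128 - 1*29)*F(O) - 339 = (-128 - 1*29)*(-2*(1 - 2/11)/11) - 339 = (-128 - 29)*(-2/11*9/11) - 339 = -157*(-18/121) - 339 = 2826/121 - 339 = -38193/121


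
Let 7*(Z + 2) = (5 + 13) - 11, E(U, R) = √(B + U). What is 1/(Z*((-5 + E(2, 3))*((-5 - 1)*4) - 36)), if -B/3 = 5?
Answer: -7/1212 - I*√13/606 ≈ -0.0057756 - 0.0059498*I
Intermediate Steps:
B = -15 (B = -3*5 = -15)
E(U, R) = √(-15 + U)
Z = -1 (Z = -2 + ((5 + 13) - 11)/7 = -2 + (18 - 11)/7 = -2 + (⅐)*7 = -2 + 1 = -1)
1/(Z*((-5 + E(2, 3))*((-5 - 1)*4) - 36)) = 1/(-((-5 + √(-15 + 2))*((-5 - 1)*4) - 36)) = 1/(-((-5 + √(-13))*(-6*4) - 36)) = 1/(-((-5 + I*√13)*(-24) - 36)) = 1/(-((120 - 24*I*√13) - 36)) = 1/(-(84 - 24*I*√13)) = 1/(-84 + 24*I*√13)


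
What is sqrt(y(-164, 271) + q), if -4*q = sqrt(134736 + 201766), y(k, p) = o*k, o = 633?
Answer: sqrt(-415248 - sqrt(336502))/2 ≈ 322.42*I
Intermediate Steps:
y(k, p) = 633*k
q = -sqrt(336502)/4 (q = -sqrt(134736 + 201766)/4 = -sqrt(336502)/4 ≈ -145.02)
sqrt(y(-164, 271) + q) = sqrt(633*(-164) - sqrt(336502)/4) = sqrt(-103812 - sqrt(336502)/4)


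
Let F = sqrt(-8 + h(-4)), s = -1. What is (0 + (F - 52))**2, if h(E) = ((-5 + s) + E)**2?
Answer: 2796 - 208*sqrt(23) ≈ 1798.5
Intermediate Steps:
h(E) = (-6 + E)**2 (h(E) = ((-5 - 1) + E)**2 = (-6 + E)**2)
F = 2*sqrt(23) (F = sqrt(-8 + (-6 - 4)**2) = sqrt(-8 + (-10)**2) = sqrt(-8 + 100) = sqrt(92) = 2*sqrt(23) ≈ 9.5917)
(0 + (F - 52))**2 = (0 + (2*sqrt(23) - 52))**2 = (0 + (-52 + 2*sqrt(23)))**2 = (-52 + 2*sqrt(23))**2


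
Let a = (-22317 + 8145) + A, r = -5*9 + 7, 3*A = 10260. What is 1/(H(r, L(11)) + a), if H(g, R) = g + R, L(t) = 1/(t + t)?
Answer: -22/237379 ≈ -9.2679e-5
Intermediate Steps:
A = 3420 (A = (1/3)*10260 = 3420)
r = -38 (r = -45 + 7 = -38)
L(t) = 1/(2*t)
H(g, R) = R + g
a = -10752 (a = (-22317 + 8145) + 3420 = -14172 + 3420 = -10752)
1/(H(r, L(11)) + a) = 1/(((1/2)/11 - 38) - 10752) = 1/(((1/2)*(1/11) - 38) - 10752) = 1/((1/22 - 38) - 10752) = 1/(-835/22 - 10752) = 1/(-237379/22) = -22/237379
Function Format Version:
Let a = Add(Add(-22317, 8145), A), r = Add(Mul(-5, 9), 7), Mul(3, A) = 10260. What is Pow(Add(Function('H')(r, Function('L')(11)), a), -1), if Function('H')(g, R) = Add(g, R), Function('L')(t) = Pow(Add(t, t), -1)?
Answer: Rational(-22, 237379) ≈ -9.2679e-5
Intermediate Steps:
A = 3420 (A = Mul(Rational(1, 3), 10260) = 3420)
r = -38 (r = Add(-45, 7) = -38)
Function('L')(t) = Mul(Rational(1, 2), Pow(t, -1)) (Function('L')(t) = Pow(Mul(2, t), -1) = Mul(Rational(1, 2), Pow(t, -1)))
Function('H')(g, R) = Add(R, g)
a = -10752 (a = Add(Add(-22317, 8145), 3420) = Add(-14172, 3420) = -10752)
Pow(Add(Function('H')(r, Function('L')(11)), a), -1) = Pow(Add(Add(Mul(Rational(1, 2), Pow(11, -1)), -38), -10752), -1) = Pow(Add(Add(Mul(Rational(1, 2), Rational(1, 11)), -38), -10752), -1) = Pow(Add(Add(Rational(1, 22), -38), -10752), -1) = Pow(Add(Rational(-835, 22), -10752), -1) = Pow(Rational(-237379, 22), -1) = Rational(-22, 237379)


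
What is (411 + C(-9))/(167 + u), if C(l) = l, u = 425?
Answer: 201/296 ≈ 0.67905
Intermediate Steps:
(411 + C(-9))/(167 + u) = (411 - 9)/(167 + 425) = 402/592 = 402*(1/592) = 201/296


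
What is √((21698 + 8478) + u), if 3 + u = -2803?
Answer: √27370 ≈ 165.44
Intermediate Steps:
u = -2806 (u = -3 - 2803 = -2806)
√((21698 + 8478) + u) = √((21698 + 8478) - 2806) = √(30176 - 2806) = √27370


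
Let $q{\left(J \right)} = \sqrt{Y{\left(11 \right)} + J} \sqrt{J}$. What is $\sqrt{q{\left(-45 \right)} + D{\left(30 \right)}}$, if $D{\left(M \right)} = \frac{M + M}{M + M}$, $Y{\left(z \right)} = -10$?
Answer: $\sqrt{1 - 15 \sqrt{11}} \approx 6.9821 i$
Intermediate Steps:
$D{\left(M \right)} = 1$ ($D{\left(M \right)} = \frac{2 M}{2 M} = 2 M \frac{1}{2 M} = 1$)
$q{\left(J \right)} = \sqrt{J} \sqrt{-10 + J}$ ($q{\left(J \right)} = \sqrt{-10 + J} \sqrt{J} = \sqrt{J} \sqrt{-10 + J}$)
$\sqrt{q{\left(-45 \right)} + D{\left(30 \right)}} = \sqrt{\sqrt{-45} \sqrt{-10 - 45} + 1} = \sqrt{3 i \sqrt{5} \sqrt{-55} + 1} = \sqrt{3 i \sqrt{5} i \sqrt{55} + 1} = \sqrt{- 15 \sqrt{11} + 1} = \sqrt{1 - 15 \sqrt{11}}$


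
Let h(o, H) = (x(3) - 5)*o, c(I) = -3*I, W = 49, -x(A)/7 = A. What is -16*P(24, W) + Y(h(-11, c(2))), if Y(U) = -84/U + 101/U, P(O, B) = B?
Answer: -224207/286 ≈ -783.94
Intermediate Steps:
x(A) = -7*A
h(o, H) = -26*o (h(o, H) = (-7*3 - 5)*o = (-21 - 5)*o = -26*o)
Y(U) = 17/U
-16*P(24, W) + Y(h(-11, c(2))) = -16*49 + 17/((-26*(-11))) = -784 + 17/286 = -224207/286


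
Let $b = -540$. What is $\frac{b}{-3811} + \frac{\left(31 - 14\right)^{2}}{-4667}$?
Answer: $\frac{1418801}{17785937} \approx 0.079771$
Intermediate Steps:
$\frac{b}{-3811} + \frac{\left(31 - 14\right)^{2}}{-4667} = - \frac{540}{-3811} + \frac{\left(31 - 14\right)^{2}}{-4667} = \left(-540\right) \left(- \frac{1}{3811}\right) + 17^{2} \left(- \frac{1}{4667}\right) = \frac{540}{3811} + 289 \left(- \frac{1}{4667}\right) = \frac{540}{3811} - \frac{289}{4667} = \frac{1418801}{17785937}$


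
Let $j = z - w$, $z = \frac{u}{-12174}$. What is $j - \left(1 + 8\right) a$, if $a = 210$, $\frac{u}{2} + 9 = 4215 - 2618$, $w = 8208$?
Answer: $- \frac{61468114}{6087} \approx -10098.0$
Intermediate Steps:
$u = 3176$ ($u = -18 + 2 \left(4215 - 2618\right) = -18 + 2 \cdot 1597 = -18 + 3194 = 3176$)
$z = - \frac{1588}{6087}$ ($z = \frac{3176}{-12174} = 3176 \left(- \frac{1}{12174}\right) = - \frac{1588}{6087} \approx -0.26088$)
$j = - \frac{49963684}{6087}$ ($j = - \frac{1588}{6087} - 8208 = - \frac{49963684}{6087} \approx -8208.3$)
$j - \left(1 + 8\right) a = - \frac{49963684}{6087} - \left(1 + 8\right) 210 = - \frac{49963684}{6087} - 9 \cdot 210 = - \frac{49963684}{6087} - 1890 = - \frac{61468114}{6087}$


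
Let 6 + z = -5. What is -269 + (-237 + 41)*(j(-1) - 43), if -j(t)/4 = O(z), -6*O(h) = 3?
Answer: 7767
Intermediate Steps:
z = -11 (z = -6 - 5 = -11)
O(h) = -½ (O(h) = -⅙*3 = -½)
j(t) = 2 (j(t) = -4*(-½) = 2)
-269 + (-237 + 41)*(j(-1) - 43) = -269 + (-237 + 41)*(2 - 43) = -269 - 196*(-41) = -269 + 8036 = 7767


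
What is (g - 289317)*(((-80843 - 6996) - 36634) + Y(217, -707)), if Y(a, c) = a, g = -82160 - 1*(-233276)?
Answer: 17172303456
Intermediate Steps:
g = 151116 (g = -82160 + 233276 = 151116)
(g - 289317)*(((-80843 - 6996) - 36634) + Y(217, -707)) = (151116 - 289317)*(((-80843 - 6996) - 36634) + 217) = -138201*((-87839 - 36634) + 217) = -138201*(-124473 + 217) = -138201*(-124256) = 17172303456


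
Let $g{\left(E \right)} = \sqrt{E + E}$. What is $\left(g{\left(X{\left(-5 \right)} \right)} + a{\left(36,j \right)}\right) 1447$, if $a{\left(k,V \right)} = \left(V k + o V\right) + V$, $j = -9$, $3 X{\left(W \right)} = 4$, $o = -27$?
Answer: $-130230 + \frac{2894 \sqrt{6}}{3} \approx -1.2787 \cdot 10^{5}$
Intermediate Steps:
$X{\left(W \right)} = \frac{4}{3}$ ($X{\left(W \right)} = \frac{1}{3} \cdot 4 = \frac{4}{3}$)
$a{\left(k,V \right)} = - 26 V + V k$ ($a{\left(k,V \right)} = \left(V k - 27 V\right) + V = \left(- 27 V + V k\right) + V = - 26 V + V k$)
$g{\left(E \right)} = \sqrt{2} \sqrt{E}$ ($g{\left(E \right)} = \sqrt{2 E} = \sqrt{2} \sqrt{E}$)
$\left(g{\left(X{\left(-5 \right)} \right)} + a{\left(36,j \right)}\right) 1447 = \left(\sqrt{2} \sqrt{\frac{4}{3}} - 9 \left(-26 + 36\right)\right) 1447 = \left(\sqrt{2} \frac{2 \sqrt{3}}{3} - 90\right) 1447 = \left(\frac{2 \sqrt{6}}{3} - 90\right) 1447 = \left(-90 + \frac{2 \sqrt{6}}{3}\right) 1447 = -130230 + \frac{2894 \sqrt{6}}{3}$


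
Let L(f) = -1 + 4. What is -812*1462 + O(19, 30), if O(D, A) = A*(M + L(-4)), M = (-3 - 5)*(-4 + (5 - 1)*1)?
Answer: -1187054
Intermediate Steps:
L(f) = 3
M = 0 (M = -8*(-4 + 4*1) = -8*(-4 + 4) = -8*0 = 0)
O(D, A) = 3*A (O(D, A) = A*(0 + 3) = A*3 = 3*A)
-812*1462 + O(19, 30) = -812*1462 + 3*30 = -1187144 + 90 = -1187054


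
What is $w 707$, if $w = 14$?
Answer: $9898$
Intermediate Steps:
$w 707 = 14 \cdot 707 = 9898$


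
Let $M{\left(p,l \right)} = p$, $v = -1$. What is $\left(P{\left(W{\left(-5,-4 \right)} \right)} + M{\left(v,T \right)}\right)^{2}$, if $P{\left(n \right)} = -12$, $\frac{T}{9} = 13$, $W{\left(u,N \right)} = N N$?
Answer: $169$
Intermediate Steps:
$W{\left(u,N \right)} = N^{2}$
$T = 117$ ($T = 9 \cdot 13 = 117$)
$\left(P{\left(W{\left(-5,-4 \right)} \right)} + M{\left(v,T \right)}\right)^{2} = \left(-12 - 1\right)^{2} = \left(-13\right)^{2} = 169$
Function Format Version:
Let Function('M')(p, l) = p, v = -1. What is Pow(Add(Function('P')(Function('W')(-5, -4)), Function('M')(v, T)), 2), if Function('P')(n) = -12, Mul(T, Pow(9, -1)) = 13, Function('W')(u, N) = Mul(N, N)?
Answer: 169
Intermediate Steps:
Function('W')(u, N) = Pow(N, 2)
T = 117 (T = Mul(9, 13) = 117)
Pow(Add(Function('P')(Function('W')(-5, -4)), Function('M')(v, T)), 2) = Pow(Add(-12, -1), 2) = Pow(-13, 2) = 169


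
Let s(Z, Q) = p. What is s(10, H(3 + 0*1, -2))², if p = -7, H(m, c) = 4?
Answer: 49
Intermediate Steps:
s(Z, Q) = -7
s(10, H(3 + 0*1, -2))² = (-7)² = 49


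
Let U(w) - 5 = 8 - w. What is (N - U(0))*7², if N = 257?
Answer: 11956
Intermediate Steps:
U(w) = 13 - w (U(w) = 5 + (8 - w) = 13 - w)
(N - U(0))*7² = (257 - (13 - 1*0))*7² = (257 - (13 + 0))*49 = (257 - 1*13)*49 = (257 - 13)*49 = 244*49 = 11956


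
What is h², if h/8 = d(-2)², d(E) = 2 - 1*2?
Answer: 0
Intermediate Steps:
d(E) = 0 (d(E) = 2 - 2 = 0)
h = 0 (h = 8*0² = 8*0 = 0)
h² = 0² = 0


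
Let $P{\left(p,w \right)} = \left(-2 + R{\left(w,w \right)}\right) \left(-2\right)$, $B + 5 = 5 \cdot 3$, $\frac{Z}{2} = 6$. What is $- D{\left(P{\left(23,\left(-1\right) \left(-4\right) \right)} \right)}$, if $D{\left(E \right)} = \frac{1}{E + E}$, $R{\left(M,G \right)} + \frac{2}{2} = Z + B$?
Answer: $\frac{1}{76} \approx 0.013158$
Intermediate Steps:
$Z = 12$ ($Z = 2 \cdot 6 = 12$)
$B = 10$ ($B = -5 + 5 \cdot 3 = -5 + 15 = 10$)
$R{\left(M,G \right)} = 21$ ($R{\left(M,G \right)} = -1 + \left(12 + 10\right) = -1 + 22 = 21$)
$P{\left(p,w \right)} = -38$ ($P{\left(p,w \right)} = \left(-2 + 21\right) \left(-2\right) = 19 \left(-2\right) = -38$)
$D{\left(E \right)} = \frac{1}{2 E}$
$- D{\left(P{\left(23,\left(-1\right) \left(-4\right) \right)} \right)} = - \frac{1}{2 \left(-38\right)} = - \frac{-1}{2 \cdot 38} = \left(-1\right) \left(- \frac{1}{76}\right) = \frac{1}{76}$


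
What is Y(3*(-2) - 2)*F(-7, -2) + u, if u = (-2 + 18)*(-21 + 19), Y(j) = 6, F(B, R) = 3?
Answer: -14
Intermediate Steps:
u = -32 (u = 16*(-2) = -32)
Y(3*(-2) - 2)*F(-7, -2) + u = 6*3 - 32 = 18 - 32 = -14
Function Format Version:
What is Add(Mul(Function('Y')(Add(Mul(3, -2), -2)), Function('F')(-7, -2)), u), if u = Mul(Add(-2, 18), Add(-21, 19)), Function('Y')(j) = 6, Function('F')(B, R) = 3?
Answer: -14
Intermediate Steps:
u = -32 (u = Mul(16, -2) = -32)
Add(Mul(Function('Y')(Add(Mul(3, -2), -2)), Function('F')(-7, -2)), u) = Add(Mul(6, 3), -32) = Add(18, -32) = -14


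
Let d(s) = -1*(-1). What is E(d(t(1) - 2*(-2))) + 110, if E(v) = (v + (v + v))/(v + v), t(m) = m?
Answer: 223/2 ≈ 111.50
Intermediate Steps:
d(s) = 1
E(v) = 3/2 (E(v) = (v + 2*v)/((2*v)) = (3*v)*(1/(2*v)) = 3/2)
E(d(t(1) - 2*(-2))) + 110 = 3/2 + 110 = 223/2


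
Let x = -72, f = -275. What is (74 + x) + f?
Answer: -273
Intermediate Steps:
(74 + x) + f = (74 - 72) - 275 = 2 - 275 = -273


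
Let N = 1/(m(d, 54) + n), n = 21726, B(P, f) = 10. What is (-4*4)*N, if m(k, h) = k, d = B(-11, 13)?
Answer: -2/2717 ≈ -0.00073611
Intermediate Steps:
d = 10
N = 1/21736 (N = 1/(10 + 21726) = 1/21736 ≈ 4.6007e-5)
(-4*4)*N = -4*4*(1/21736) = -16*1/21736 = -2/2717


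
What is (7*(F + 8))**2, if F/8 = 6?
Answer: 153664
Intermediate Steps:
F = 48 (F = 8*6 = 48)
(7*(F + 8))**2 = (7*(48 + 8))**2 = (7*56)**2 = 392**2 = 153664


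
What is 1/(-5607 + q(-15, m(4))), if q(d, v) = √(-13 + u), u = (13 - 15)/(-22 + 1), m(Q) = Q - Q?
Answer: -117747/660207700 - I*√5691/660207700 ≈ -0.00017835 - 1.1427e-7*I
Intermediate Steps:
m(Q) = 0
u = 2/21 (u = -2/(-21) = -2*(-1/21) = 2/21 ≈ 0.095238)
q(d, v) = I*√5691/21 (q(d, v) = √(-13 + 2/21) = √(-271/21) = I*√5691/21)
1/(-5607 + q(-15, m(4))) = 1/(-5607 + I*√5691/21)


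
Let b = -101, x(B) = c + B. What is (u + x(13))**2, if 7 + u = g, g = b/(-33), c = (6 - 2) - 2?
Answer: 133225/1089 ≈ 122.34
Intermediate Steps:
c = 2 (c = 4 - 2 = 2)
x(B) = 2 + B
g = 101/33 (g = -101/(-33) = -101*(-1/33) = 101/33 ≈ 3.0606)
u = -130/33 (u = -7 + 101/33 = -130/33 ≈ -3.9394)
(u + x(13))**2 = (-130/33 + (2 + 13))**2 = (-130/33 + 15)**2 = (365/33)**2 = 133225/1089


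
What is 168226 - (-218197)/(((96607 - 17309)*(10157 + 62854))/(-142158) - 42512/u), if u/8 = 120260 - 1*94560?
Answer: 2085853969471966476/12399512564351 ≈ 1.6822e+5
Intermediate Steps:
u = 205600 (u = 8*(120260 - 1*94560) = 8*(120260 - 94560) = 8*25700 = 205600)
168226 - (-218197)/(((96607 - 17309)*(10157 + 62854))/(-142158) - 42512/u) = 168226 - (-218197)/(((96607 - 17309)*(10157 + 62854))/(-142158) - 42512/205600) = 168226 - (-218197)/((79298*73011)*(-1/142158) - 42512*1/205600) = 168226 - (-218197)/(5789626278*(-1/142158) - 2657/12850) = 168226 - (-218197)/(-964937713/23693 - 2657/12850) = 168226 - (-218197)/(-12399512564351/304455050) = 168226 - (-218197)*(-304455050)/12399512564351 = 168226 - 1*66431178544850/12399512564351 = 168226 - 66431178544850/12399512564351 = 2085853969471966476/12399512564351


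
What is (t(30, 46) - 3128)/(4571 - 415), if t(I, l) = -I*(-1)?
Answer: -1549/2078 ≈ -0.74543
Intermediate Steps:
t(I, l) = I
(t(30, 46) - 3128)/(4571 - 415) = (30 - 3128)/(4571 - 415) = -3098/4156 = -3098*1/4156 = -1549/2078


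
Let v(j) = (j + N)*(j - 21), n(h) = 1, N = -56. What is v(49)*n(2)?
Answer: -196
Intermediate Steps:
v(j) = (-56 + j)*(-21 + j) (v(j) = (j - 56)*(j - 21) = (-56 + j)*(-21 + j))
v(49)*n(2) = (1176 + 49**2 - 77*49)*1 = (1176 + 2401 - 3773)*1 = -196*1 = -196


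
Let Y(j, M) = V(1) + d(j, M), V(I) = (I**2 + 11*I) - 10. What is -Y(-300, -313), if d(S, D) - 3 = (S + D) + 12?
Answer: 596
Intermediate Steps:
d(S, D) = 15 + D + S (d(S, D) = 3 + ((S + D) + 12) = 3 + ((D + S) + 12) = 3 + (12 + D + S) = 15 + D + S)
V(I) = -10 + I**2 + 11*I
Y(j, M) = 17 + M + j (Y(j, M) = (-10 + 1**2 + 11*1) + (15 + M + j) = (-10 + 1 + 11) + (15 + M + j) = 2 + (15 + M + j) = 17 + M + j)
-Y(-300, -313) = -(17 - 313 - 300) = -1*(-596) = 596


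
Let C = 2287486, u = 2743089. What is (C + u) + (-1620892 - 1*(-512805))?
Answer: 3922488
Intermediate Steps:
(C + u) + (-1620892 - 1*(-512805)) = (2287486 + 2743089) + (-1620892 - 1*(-512805)) = 5030575 + (-1620892 + 512805) = 5030575 - 1108087 = 3922488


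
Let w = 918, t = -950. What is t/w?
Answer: -475/459 ≈ -1.0349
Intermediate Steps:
t/w = -950/918 = -950*1/918 = -475/459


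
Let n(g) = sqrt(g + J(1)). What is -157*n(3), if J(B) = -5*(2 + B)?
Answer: -314*I*sqrt(3) ≈ -543.86*I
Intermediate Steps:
J(B) = -10 - 5*B
n(g) = sqrt(-15 + g) (n(g) = sqrt(g + (-10 - 5*1)) = sqrt(g + (-10 - 5)) = sqrt(g - 15) = sqrt(-15 + g))
-157*n(3) = -157*sqrt(-15 + 3) = -314*I*sqrt(3)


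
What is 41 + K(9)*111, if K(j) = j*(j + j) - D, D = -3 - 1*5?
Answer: 18911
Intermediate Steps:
D = -8 (D = -3 - 5 = -8)
K(j) = 8 + 2*j² (K(j) = j*(j + j) - 1*(-8) = j*(2*j) + 8 = 2*j² + 8 = 8 + 2*j²)
41 + K(9)*111 = 41 + (8 + 2*9²)*111 = 41 + (8 + 2*81)*111 = 41 + (8 + 162)*111 = 41 + 170*111 = 41 + 18870 = 18911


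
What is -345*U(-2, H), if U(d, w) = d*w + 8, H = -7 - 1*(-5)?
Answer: -4140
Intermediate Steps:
H = -2 (H = -7 + 5 = -2)
U(d, w) = 8 + d*w
-345*U(-2, H) = -345*(8 - 2*(-2)) = -345*(8 + 4) = -345*12 = -4140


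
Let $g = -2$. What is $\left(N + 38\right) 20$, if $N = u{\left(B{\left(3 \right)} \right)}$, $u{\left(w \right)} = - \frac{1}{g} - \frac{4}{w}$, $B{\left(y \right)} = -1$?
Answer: $850$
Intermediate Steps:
$u{\left(w \right)} = \frac{1}{2} - \frac{4}{w}$ ($u{\left(w \right)} = - \frac{1}{-2} - \frac{4}{w} = \left(-1\right) \left(- \frac{1}{2}\right) - \frac{4}{w} = \frac{1}{2} - \frac{4}{w}$)
$N = \frac{9}{2}$ ($N = \frac{-8 - 1}{2 \left(-1\right)} = \frac{1}{2} \left(-1\right) \left(-9\right) = \frac{9}{2} \approx 4.5$)
$\left(N + 38\right) 20 = \left(\frac{9}{2} + 38\right) 20 = \frac{85}{2} \cdot 20 = 850$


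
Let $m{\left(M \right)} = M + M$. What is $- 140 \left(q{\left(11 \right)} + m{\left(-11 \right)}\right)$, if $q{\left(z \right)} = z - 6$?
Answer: $2380$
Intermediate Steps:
$m{\left(M \right)} = 2 M$
$q{\left(z \right)} = -6 + z$ ($q{\left(z \right)} = z - 6 = -6 + z$)
$- 140 \left(q{\left(11 \right)} + m{\left(-11 \right)}\right) = - 140 \left(\left(-6 + 11\right) + 2 \left(-11\right)\right) = - 140 \left(5 - 22\right) = \left(-140\right) \left(-17\right) = 2380$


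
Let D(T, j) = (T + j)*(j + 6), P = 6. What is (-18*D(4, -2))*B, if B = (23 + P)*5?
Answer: -20880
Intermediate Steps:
D(T, j) = (6 + j)*(T + j) (D(T, j) = (T + j)*(6 + j) = (6 + j)*(T + j))
B = 145 (B = (23 + 6)*5 = 29*5 = 145)
(-18*D(4, -2))*B = -18*((-2)² + 6*4 + 6*(-2) + 4*(-2))*145 = -18*(4 + 24 - 12 - 8)*145 = -18*8*145 = -144*145 = -20880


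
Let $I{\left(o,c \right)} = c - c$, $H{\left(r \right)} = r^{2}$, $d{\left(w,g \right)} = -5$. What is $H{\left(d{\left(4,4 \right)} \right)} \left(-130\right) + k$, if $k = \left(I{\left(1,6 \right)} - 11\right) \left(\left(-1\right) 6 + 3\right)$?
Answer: $-3217$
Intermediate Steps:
$I{\left(o,c \right)} = 0$
$k = 33$ ($k = \left(0 - 11\right) \left(\left(-1\right) 6 + 3\right) = - 11 \left(-6 + 3\right) = \left(-11\right) \left(-3\right) = 33$)
$H{\left(d{\left(4,4 \right)} \right)} \left(-130\right) + k = \left(-5\right)^{2} \left(-130\right) + 33 = 25 \left(-130\right) + 33 = -3250 + 33 = -3217$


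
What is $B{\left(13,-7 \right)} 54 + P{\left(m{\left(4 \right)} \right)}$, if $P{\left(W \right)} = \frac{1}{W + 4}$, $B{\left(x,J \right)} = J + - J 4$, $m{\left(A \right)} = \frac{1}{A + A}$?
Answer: $\frac{37430}{33} \approx 1134.2$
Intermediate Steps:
$m{\left(A \right)} = \frac{1}{2 A}$
$B{\left(x,J \right)} = - 3 J$ ($B{\left(x,J \right)} = J - 4 J = - 3 J$)
$P{\left(W \right)} = \frac{1}{4 + W}$
$B{\left(13,-7 \right)} 54 + P{\left(m{\left(4 \right)} \right)} = \left(-3\right) \left(-7\right) 54 + \frac{1}{4 + \frac{1}{2 \cdot 4}} = 21 \cdot 54 + \frac{1}{4 + \frac{1}{2} \cdot \frac{1}{4}} = 1134 + \frac{1}{4 + \frac{1}{8}} = 1134 + \frac{1}{\frac{33}{8}} = 1134 + \frac{8}{33} = \frac{37430}{33}$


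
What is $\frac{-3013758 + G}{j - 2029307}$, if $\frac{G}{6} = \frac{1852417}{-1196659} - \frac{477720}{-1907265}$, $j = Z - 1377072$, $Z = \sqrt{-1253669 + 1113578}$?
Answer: $\frac{390510454510788265089132}{441383545517137570541897} + \frac{802486505927707356 i \sqrt{2859}}{441383545517137570541897} \approx 0.88474 + 9.7214 \cdot 10^{-5} i$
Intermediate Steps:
$Z = 7 i \sqrt{2859}$ ($Z = \sqrt{-140091} = 7 i \sqrt{2859} \approx 374.29 i$)
$j = -1377072 + 7 i \sqrt{2859}$ ($j = 7 i \sqrt{2859} - 1377072 = -1377072 + 7 i \sqrt{2859} \approx -1.3771 \cdot 10^{6} + 374.29 i$)
$G = - \frac{1184552868810}{152156388509}$ ($G = 6 \left(\frac{1852417}{-1196659} - \frac{477720}{-1907265}\right) = 6 \left(1852417 \left(- \frac{1}{1196659}\right) - - \frac{31848}{127151}\right) = 6 \left(- \frac{1852417}{1196659} + \frac{31848}{127151}\right) = 6 \left(- \frac{197425478135}{152156388509}\right) = - \frac{1184552868810}{152156388509} \approx -7.7851$)
$\frac{-3013758 + G}{j - 2029307} = \frac{-3013758 - \frac{1184552868810}{152156388509}}{\left(-1377072 + 7 i \sqrt{2859}\right) - 2029307} = - \frac{458563717672975632}{152156388509 \left(-3406379 + 7 i \sqrt{2859}\right)}$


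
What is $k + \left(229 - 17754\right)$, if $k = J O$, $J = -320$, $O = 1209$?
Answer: $-404405$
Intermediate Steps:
$k = -386880$ ($k = \left(-320\right) 1209 = -386880$)
$k + \left(229 - 17754\right) = -386880 + \left(229 - 17754\right) = -386880 - 17525 = -404405$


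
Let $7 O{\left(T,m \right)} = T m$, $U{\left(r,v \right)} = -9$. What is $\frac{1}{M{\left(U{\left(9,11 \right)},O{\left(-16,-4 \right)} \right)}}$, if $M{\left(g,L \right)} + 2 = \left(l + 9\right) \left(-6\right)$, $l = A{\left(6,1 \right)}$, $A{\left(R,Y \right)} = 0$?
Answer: $- \frac{1}{56} \approx -0.017857$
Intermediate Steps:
$l = 0$
$O{\left(T,m \right)} = \frac{T m}{7}$
$M{\left(g,L \right)} = -56$ ($M{\left(g,L \right)} = -2 + \left(0 + 9\right) \left(-6\right) = -2 + 9 \left(-6\right) = -2 - 54 = -56$)
$\frac{1}{M{\left(U{\left(9,11 \right)},O{\left(-16,-4 \right)} \right)}} = \frac{1}{-56} = - \frac{1}{56}$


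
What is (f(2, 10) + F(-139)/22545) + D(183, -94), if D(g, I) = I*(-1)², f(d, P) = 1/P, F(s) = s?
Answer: -4234229/45090 ≈ -93.906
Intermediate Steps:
D(g, I) = I (D(g, I) = I*1 = I)
(f(2, 10) + F(-139)/22545) + D(183, -94) = (1/10 - 139/22545) - 94 = (⅒ - 139*1/22545) - 94 = (⅒ - 139/22545) - 94 = 4231/45090 - 94 = -4234229/45090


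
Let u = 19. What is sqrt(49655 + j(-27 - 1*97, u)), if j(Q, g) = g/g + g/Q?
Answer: 5*sqrt(7635083)/62 ≈ 222.84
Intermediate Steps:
j(Q, g) = 1 + g/Q
sqrt(49655 + j(-27 - 1*97, u)) = sqrt(49655 + ((-27 - 1*97) + 19)/(-27 - 1*97)) = sqrt(49655 + ((-27 - 97) + 19)/(-27 - 97)) = sqrt(49655 + (-124 + 19)/(-124)) = sqrt(49655 - 1/124*(-105)) = sqrt(49655 + 105/124) = sqrt(6157325/124) = 5*sqrt(7635083)/62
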